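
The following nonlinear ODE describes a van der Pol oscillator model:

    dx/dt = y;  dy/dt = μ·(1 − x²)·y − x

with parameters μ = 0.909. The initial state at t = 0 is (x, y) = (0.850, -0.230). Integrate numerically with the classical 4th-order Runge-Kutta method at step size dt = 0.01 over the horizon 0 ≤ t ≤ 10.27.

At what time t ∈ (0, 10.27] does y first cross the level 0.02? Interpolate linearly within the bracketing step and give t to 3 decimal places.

t = 2.498

t=0.000: state=(0.850, -0.230)
step 1 (dt=0.01): k1=(-0.230, -0.908), k2=(-0.235, -0.908), k3=(-0.235, -0.908), k4=(-0.239, -0.909); state += dt/6·(k1+2k2+2k3+k4)
t=0.010: state=(0.848, -0.239)
t=0.020: state=(0.845, -0.248)
t=0.030: state=(0.843, -0.257)
continuing one RK4 step at a time; state shown every 50 steps (Δt=0.5):
t=0.500: state=(0.619, -0.703)
t=1.000: state=(0.130, -1.275)
t=1.500: state=(-0.654, -1.783)
t=2.000: state=(-1.446, -1.132)
t=2.490: state=(-1.702, 0.007)
next step: t=2.500: state=(-1.702, 0.023) — y has crossed 0.02
linear interpolation between t=2.490 (0.00653) and t=2.500 (0.02329) → t≈2.498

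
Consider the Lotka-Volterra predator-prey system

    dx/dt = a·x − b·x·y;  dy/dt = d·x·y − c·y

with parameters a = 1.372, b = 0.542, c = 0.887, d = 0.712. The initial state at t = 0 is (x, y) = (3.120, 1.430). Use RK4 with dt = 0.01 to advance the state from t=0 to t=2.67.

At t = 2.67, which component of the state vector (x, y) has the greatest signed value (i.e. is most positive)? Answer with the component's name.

t=0.000: state=(3.120, 1.430)
step 1 (dt=0.01): k1=(1.862, 1.908), k2=(1.852, 1.931), k3=(1.852, 1.931), k4=(1.841, 1.953); state += dt/6·(k1+2k2+2k3+k4)
t=0.010: state=(3.139, 1.449)
t=0.020: state=(3.157, 1.469)
t=0.030: state=(3.175, 1.489)
continuing one RK4 step at a time; state shown every 10 steps (Δt=0.1):
t=0.100: state=(3.293, 1.645)
t=0.200: state=(3.432, 1.913)
t=0.300: state=(3.518, 2.242)
t=0.400: state=(3.536, 2.639)
t=0.500: state=(3.473, 3.101)
t=0.600: state=(3.321, 3.616)
t=0.700: state=(3.086, 4.159)
t=0.800: state=(2.785, 4.692)
t=0.900: state=(2.444, 5.173)
t=1.000: state=(2.095, 5.564)
t=1.100: state=(1.763, 5.840)
t=1.200: state=(1.467, 5.994)
t=1.300: state=(1.214, 6.033)
t=1.400: state=(1.005, 5.973)
t=1.500: state=(0.837, 5.836)
t=1.600: state=(0.703, 5.640)
t=1.700: state=(0.598, 5.405)
t=1.800: state=(0.515, 5.146)
t=1.900: state=(0.450, 4.873)
t=2.000: state=(0.400, 4.596)
t=2.100: state=(0.360, 4.321)
t=2.200: state=(0.329, 4.053)
t=2.300: state=(0.305, 3.793)
t=2.400: state=(0.287, 3.545)
t=2.500: state=(0.273, 3.309)
t=2.600: state=(0.264, 3.087)
t=2.670: state=(0.259, 2.939)
compare at T: x=0.259, y=2.939

largest component: y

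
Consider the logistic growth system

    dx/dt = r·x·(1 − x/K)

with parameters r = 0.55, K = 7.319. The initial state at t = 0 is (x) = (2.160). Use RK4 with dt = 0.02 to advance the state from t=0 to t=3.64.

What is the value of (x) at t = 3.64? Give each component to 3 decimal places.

(x) = (5.534)

t=0.000: state=(2.160)
step 1 (dt=0.02): k1=(0.837), k2=(0.839), k3=(0.839), k4=(0.841); state += dt/6·(k1+2k2+2k3+k4)
t=0.020: state=(2.177)
t=0.040: state=(2.194)
t=0.060: state=(2.211)
continuing one RK4 step at a time; state shown every 10 steps (Δt=0.2):
t=0.200: state=(2.331)
t=0.400: state=(2.509)
t=0.600: state=(2.694)
t=0.800: state=(2.884)
t=1.000: state=(3.078)
t=1.200: state=(3.276)
t=1.400: state=(3.476)
t=1.600: state=(3.677)
t=1.800: state=(3.878)
t=2.000: state=(4.077)
t=2.200: state=(4.275)
t=2.400: state=(4.468)
t=2.600: state=(4.657)
t=2.800: state=(4.841)
t=3.000: state=(5.017)
t=3.200: state=(5.187)
t=3.400: state=(5.350)
t=3.600: state=(5.504)
t=3.640: state=(5.534)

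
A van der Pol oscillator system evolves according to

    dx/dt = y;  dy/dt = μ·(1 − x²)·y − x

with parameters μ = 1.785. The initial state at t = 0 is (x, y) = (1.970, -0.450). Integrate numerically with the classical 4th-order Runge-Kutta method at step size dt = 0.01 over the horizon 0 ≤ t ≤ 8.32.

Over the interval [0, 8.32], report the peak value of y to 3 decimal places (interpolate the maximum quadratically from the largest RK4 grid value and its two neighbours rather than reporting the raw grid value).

max y = 3.558

t=0.000: state=(1.970, -0.450)
step 1 (dt=0.01): k1=(-0.450, 0.344), k2=(-0.448, 0.330), k3=(-0.448, 0.331), k4=(-0.447, 0.317); state += dt/6·(k1+2k2+2k3+k4)
t=0.010: state=(1.966, -0.447)
t=0.020: state=(1.961, -0.444)
t=0.030: state=(1.957, -0.441)
continuing one RK4 step at a time; state shown every 50 steps (Δt=0.5):
t=0.500: state=(1.757, -0.438)
t=1.000: state=(1.516, -0.536)
t=1.500: state=(1.203, -0.742)
t=2.000: state=(0.722, -1.281)
t=2.500: state=(-0.271, -2.965)
t=3.000: state=(-1.797, -1.703)
t=3.500: state=(-1.998, 0.217)
t=4.000: state=(-1.833, 0.393)
t=4.500: state=(-1.615, 0.486)
t=5.000: state=(-1.338, 0.640)
t=5.500: state=(-0.942, 0.997)
t=6.000: state=(-0.222, 2.105)
t=6.500: state=(1.300, 3.270)
t=7.000: state=(2.017, 0.074)
t=7.500: state=(1.907, -0.354)
t=8.000: state=(1.706, -0.446)
t=8.320: state=(1.553, -0.515)
largest grid value and its neighbours: y(6.380)=3.55501, y(6.390)=3.55791, y(6.400)=3.55631
parabola through these three points peaks at t≈6.391 with y≈3.55796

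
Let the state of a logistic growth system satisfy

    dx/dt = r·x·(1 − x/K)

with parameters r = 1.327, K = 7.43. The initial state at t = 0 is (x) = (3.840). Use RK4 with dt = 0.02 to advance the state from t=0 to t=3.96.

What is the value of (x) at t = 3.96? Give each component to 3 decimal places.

t=0.000: state=(3.840)
step 1 (dt=0.02): k1=(2.462), k2=(2.461), k3=(2.461), k4=(2.459); state += dt/6·(k1+2k2+2k3+k4)
t=0.020: state=(3.889)
t=0.040: state=(3.938)
t=0.060: state=(3.987)
continuing one RK4 step at a time; state shown every 10 steps (Δt=0.2):
t=0.200: state=(4.327)
t=0.400: state=(4.794)
t=0.600: state=(5.226)
t=0.800: state=(5.614)
t=1.000: state=(5.954)
t=1.200: state=(6.243)
t=1.400: state=(6.484)
t=1.600: state=(6.683)
t=1.800: state=(6.843)
t=2.000: state=(6.971)
t=2.200: state=(7.073)
t=2.400: state=(7.153)
t=2.600: state=(7.216)
t=2.800: state=(7.265)
t=3.000: state=(7.303)
t=3.200: state=(7.332)
t=3.400: state=(7.355)
t=3.600: state=(7.372)
t=3.800: state=(7.385)
t=3.960: state=(7.394)

(x) = (7.394)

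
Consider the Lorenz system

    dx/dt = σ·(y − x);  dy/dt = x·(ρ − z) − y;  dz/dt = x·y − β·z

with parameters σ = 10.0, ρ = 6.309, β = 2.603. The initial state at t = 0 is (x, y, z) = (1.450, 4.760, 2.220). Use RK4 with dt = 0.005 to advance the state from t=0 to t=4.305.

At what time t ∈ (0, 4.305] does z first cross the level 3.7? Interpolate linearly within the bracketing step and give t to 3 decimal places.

t=0.000: state=(1.450, 4.760, 2.220)
step 1 (dt=0.005): k1=(33.100, 1.169, 1.123), k2=(32.302, 1.500, 1.514), k3=(32.330, 1.490, 1.504), k4=(31.558, 1.810, 1.885); state += dt/6·(k1+2k2+2k3+k4)
t=0.005: state=(1.612, 4.767, 2.228)
t=0.010: state=(1.766, 4.778, 2.239)
t=0.015: state=(1.913, 4.791, 2.254)
t=0.155: state=(4.465, 5.663, 3.700)
next step: t=0.160: state=(4.524, 5.692, 3.779) — z has crossed 3.7
linear interpolation between t=0.155 (3.69995) and t=0.160 (3.77886) → t≈0.155

t = 0.155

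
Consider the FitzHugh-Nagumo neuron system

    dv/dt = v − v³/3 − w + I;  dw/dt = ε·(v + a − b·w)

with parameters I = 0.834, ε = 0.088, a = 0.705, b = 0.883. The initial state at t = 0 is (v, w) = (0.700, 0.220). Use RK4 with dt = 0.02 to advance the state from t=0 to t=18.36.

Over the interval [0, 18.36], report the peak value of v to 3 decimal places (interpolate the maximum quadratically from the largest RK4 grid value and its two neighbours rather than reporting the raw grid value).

max v = 1.867

t=0.000: state=(0.700, 0.220)
step 1 (dt=0.02): k1=(1.200, 0.107), k2=(1.205, 0.108), k3=(1.205, 0.108), k4=(1.209, 0.108); state += dt/6·(k1+2k2+2k3+k4)
t=0.020: state=(0.724, 0.222)
t=0.040: state=(0.748, 0.224)
t=0.060: state=(0.773, 0.227)
continuing one RK4 step at a time; state shown every 50 steps (Δt=1):
t=1.000: state=(1.714, 0.372)
t=2.000: state=(1.865, 0.559)
t=3.000: state=(1.811, 0.732)
t=4.000: state=(1.741, 0.888)
t=5.000: state=(1.669, 1.025)
t=6.000: state=(1.597, 1.147)
t=7.000: state=(1.523, 1.253)
t=8.000: state=(1.449, 1.344)
t=9.000: state=(1.372, 1.423)
t=10.000: state=(1.292, 1.489)
t=11.000: state=(1.207, 1.543)
t=12.000: state=(1.114, 1.586)
t=13.000: state=(1.007, 1.617)
t=14.000: state=(0.876, 1.636)
t=15.000: state=(0.695, 1.640)
t=16.000: state=(0.392, 1.624)
t=17.000: state=(-0.270, 1.571)
t=18.000: state=(-1.485, 1.439)
t=18.360: state=(-1.752, 1.370)
largest grid value and its neighbours: v(1.840)=1.86672, v(1.860)=1.86675, v(1.880)=1.86670
parabola through these three points peaks at t≈1.858 with v≈1.86675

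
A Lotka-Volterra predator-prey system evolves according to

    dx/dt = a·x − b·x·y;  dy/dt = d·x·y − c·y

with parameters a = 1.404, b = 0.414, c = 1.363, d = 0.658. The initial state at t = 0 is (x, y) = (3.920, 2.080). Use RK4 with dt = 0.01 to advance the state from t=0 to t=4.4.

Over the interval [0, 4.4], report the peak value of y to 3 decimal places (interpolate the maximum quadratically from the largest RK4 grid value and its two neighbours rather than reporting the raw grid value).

t=0.000: state=(3.920, 2.080)
step 1 (dt=0.01): k1=(2.128, 2.530), k2=(2.113, 2.560), k3=(2.113, 2.560), k4=(2.098, 2.590); state += dt/6·(k1+2k2+2k3+k4)
t=0.010: state=(3.941, 2.106)
t=0.020: state=(3.962, 2.132)
t=0.030: state=(3.982, 2.159)
continuing one RK4 step at a time; state shown every 20 steps (Δt=0.2):
t=0.200: state=(4.264, 2.719)
t=0.400: state=(4.345, 3.661)
t=0.600: state=(4.047, 4.864)
t=0.800: state=(3.404, 6.064)
t=1.000: state=(2.629, 6.867)
t=1.200: state=(1.948, 7.053)
t=1.400: state=(1.455, 6.704)
t=1.600: state=(1.135, 6.043)
t=1.800: state=(0.941, 5.268)
t=2.000: state=(0.832, 4.504)
t=2.200: state=(0.781, 3.811)
t=2.400: state=(0.774, 3.213)
t=2.600: state=(0.802, 2.713)
t=2.800: state=(0.863, 2.304)
t=3.000: state=(0.958, 1.977)
t=3.200: state=(1.089, 1.722)
t=3.400: state=(1.261, 1.529)
t=3.600: state=(1.480, 1.394)
t=3.800: state=(1.753, 1.312)
t=4.000: state=(2.086, 1.285)
t=4.200: state=(2.481, 1.321)
t=4.400: state=(2.932, 1.435)
largest grid value and its neighbours: y(1.150)=7.06418, y(1.160)=7.06484, y(1.170)=7.06405
parabola through these three points peaks at t≈1.160 with y≈7.06484

max y = 7.065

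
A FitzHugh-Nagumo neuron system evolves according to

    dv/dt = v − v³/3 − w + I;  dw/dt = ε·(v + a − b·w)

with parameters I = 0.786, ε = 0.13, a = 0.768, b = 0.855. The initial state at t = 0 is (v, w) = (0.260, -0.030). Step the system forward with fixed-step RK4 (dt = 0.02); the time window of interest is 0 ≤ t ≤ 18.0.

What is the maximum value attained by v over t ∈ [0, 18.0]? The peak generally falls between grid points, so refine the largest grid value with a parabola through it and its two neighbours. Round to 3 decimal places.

max v = 1.871

t=0.000: state=(0.260, -0.030)
step 1 (dt=0.02): k1=(1.070, 0.137), k2=(1.079, 0.138), k3=(1.079, 0.138), k4=(1.087, 0.139); state += dt/6·(k1+2k2+2k3+k4)
t=0.020: state=(0.282, -0.027)
t=0.040: state=(0.303, -0.024)
t=0.060: state=(0.326, -0.022)
continuing one RK4 step at a time; state shown every 50 steps (Δt=1):
t=1.000: state=(1.513, 0.179)
t=2.000: state=(1.871, 0.473)
t=3.000: state=(1.800, 0.744)
t=4.000: state=(1.692, 0.975)
t=5.000: state=(1.579, 1.168)
t=6.000: state=(1.461, 1.327)
t=7.000: state=(1.338, 1.454)
t=8.000: state=(1.203, 1.552)
t=9.000: state=(1.047, 1.622)
t=10.000: state=(0.850, 1.663)
t=11.000: state=(0.555, 1.670)
t=12.000: state=(-0.025, 1.625)
t=13.000: state=(-1.244, 1.475)
t=14.000: state=(-1.874, 1.209)
t=15.000: state=(-1.844, 0.946)
t=16.000: state=(-1.748, 0.720)
t=17.000: state=(-1.648, 0.530)
t=18.000: state=(-1.547, 0.372)
largest grid value and its neighbours: v(1.980)=1.87117, v(2.000)=1.87124, v(2.020)=1.87119
parabola through these three points peaks at t≈2.001 with v≈1.87124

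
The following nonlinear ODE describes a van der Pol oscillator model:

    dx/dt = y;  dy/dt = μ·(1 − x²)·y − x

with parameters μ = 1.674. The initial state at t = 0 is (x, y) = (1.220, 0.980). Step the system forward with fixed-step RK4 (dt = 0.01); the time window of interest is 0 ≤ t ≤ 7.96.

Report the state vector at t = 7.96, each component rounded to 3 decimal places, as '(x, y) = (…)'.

(x, y) = (1.556, -0.539)

t=0.000: state=(1.220, 0.980)
step 1 (dt=0.01): k1=(0.980, -2.021), k2=(0.970, -2.037), k3=(0.970, -2.037), k4=(0.960, -2.052); state += dt/6·(k1+2k2+2k3+k4)
t=0.010: state=(1.230, 0.960)
t=0.020: state=(1.239, 0.939)
t=0.030: state=(1.248, 0.918)
continuing one RK4 step at a time; state shown every 50 steps (Δt=0.5):
t=0.500: state=(1.448, -0.007)
t=1.000: state=(1.308, -0.495)
t=1.500: state=(0.966, -0.898)
t=2.000: state=(0.326, -1.828)
t=2.500: state=(-1.033, -3.328)
t=3.000: state=(-1.981, -0.367)
t=3.500: state=(-1.922, 0.343)
t=4.000: state=(-1.717, 0.463)
t=4.500: state=(-1.456, 0.593)
t=5.000: state=(-1.103, 0.855)
t=5.500: state=(-0.530, 1.571)
t=6.000: state=(0.677, 3.338)
t=6.500: state=(1.934, 0.866)
t=7.000: state=(1.969, -0.296)
t=7.500: state=(1.779, -0.437)
t=7.960: state=(1.556, -0.539)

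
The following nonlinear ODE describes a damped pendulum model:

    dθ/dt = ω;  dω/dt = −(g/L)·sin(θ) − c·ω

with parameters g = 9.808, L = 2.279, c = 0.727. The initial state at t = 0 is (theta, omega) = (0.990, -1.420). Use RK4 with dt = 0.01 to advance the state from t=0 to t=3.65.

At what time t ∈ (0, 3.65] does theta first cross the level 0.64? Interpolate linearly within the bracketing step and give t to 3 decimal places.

t=0.000: state=(0.990, -1.420)
step 1 (dt=0.01): k1=(-1.420, -2.566), k2=(-1.433, -2.539), k3=(-1.433, -2.539), k4=(-1.445, -2.513); state += dt/6·(k1+2k2+2k3+k4)
t=0.010: state=(0.976, -1.445)
t=0.020: state=(0.961, -1.470)
t=0.030: state=(0.946, -1.495)
continuing one RK4 step at a time; state shown every 20 steps (Δt=0.2):
t=0.200: state=(0.662, -1.816)
t=0.210: state=(0.644, -1.829)
next step: t=0.220: state=(0.626, -1.841) — theta has crossed 0.64
linear interpolation between t=0.210 (0.64408) and t=0.220 (0.62573) → t≈0.212

t = 0.212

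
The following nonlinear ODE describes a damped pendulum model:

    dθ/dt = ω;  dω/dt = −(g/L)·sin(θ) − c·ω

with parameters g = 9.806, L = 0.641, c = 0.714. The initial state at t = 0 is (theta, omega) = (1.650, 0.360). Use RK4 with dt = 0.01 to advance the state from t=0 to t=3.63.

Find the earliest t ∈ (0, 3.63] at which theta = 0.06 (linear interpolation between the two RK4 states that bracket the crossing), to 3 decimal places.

t=0.000: state=(1.650, 0.360)
step 1 (dt=0.01): k1=(0.360, -15.507), k2=(0.282, -15.449), k3=(0.283, -15.450), k4=(0.205, -15.393); state += dt/6·(k1+2k2+2k3+k4)
t=0.010: state=(1.653, 0.206)
t=0.020: state=(1.654, 0.052)
t=0.030: state=(1.654, -0.100)
continuing one RK4 step at a time; state shown every 20 steps (Δt=0.2):
t=0.200: state=(1.426, -2.532)
t=0.400: state=(0.684, -4.654)
t=0.520: state=(0.099, -4.932)
next step: t=0.530: state=(0.050, -4.908) — theta has crossed 0.06
linear interpolation between t=0.520 (0.09904) and t=0.530 (0.04983) → t≈0.528

t = 0.528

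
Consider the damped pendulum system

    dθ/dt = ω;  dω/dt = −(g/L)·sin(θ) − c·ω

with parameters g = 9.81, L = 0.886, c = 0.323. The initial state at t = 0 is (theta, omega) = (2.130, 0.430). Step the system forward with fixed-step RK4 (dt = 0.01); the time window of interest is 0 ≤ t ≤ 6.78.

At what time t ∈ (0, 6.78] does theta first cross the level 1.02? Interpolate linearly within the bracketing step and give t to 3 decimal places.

t = 0.531

t=0.000: state=(2.130, 0.430)
step 1 (dt=0.01): k1=(0.430, -9.525), k2=(0.382, -9.497), k3=(0.383, -9.498), k4=(0.335, -9.471); state += dt/6·(k1+2k2+2k3+k4)
t=0.010: state=(2.134, 0.335)
t=0.020: state=(2.137, 0.241)
t=0.030: state=(2.139, 0.147)
continuing one RK4 step at a time; state shown every 25 steps (Δt=0.25):
t=0.250: state=(1.946, -1.915)
t=0.500: state=(1.158, -4.355)
t=0.530: state=(1.024, -4.606)
next step: t=0.540: state=(0.977, -4.684) — theta has crossed 1.02
linear interpolation between t=0.530 (1.02373) and t=0.540 (0.97727) → t≈0.531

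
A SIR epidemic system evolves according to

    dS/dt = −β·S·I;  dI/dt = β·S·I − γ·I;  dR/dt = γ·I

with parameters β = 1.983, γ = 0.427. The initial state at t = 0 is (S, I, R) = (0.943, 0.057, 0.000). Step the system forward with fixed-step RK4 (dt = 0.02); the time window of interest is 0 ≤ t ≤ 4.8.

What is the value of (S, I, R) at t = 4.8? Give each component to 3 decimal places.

t=0.000: state=(0.943, 0.057, 0.000)
step 1 (dt=0.02): k1=(-0.107, 0.082, 0.024), k2=(-0.108, 0.083, 0.025), k3=(-0.108, 0.083, 0.025), k4=(-0.109, 0.084, 0.025); state += dt/6·(k1+2k2+2k3+k4)
t=0.020: state=(0.941, 0.059, 0.000)
t=0.040: state=(0.939, 0.060, 0.001)
t=0.060: state=(0.936, 0.062, 0.002)
continuing one RK4 step at a time; state shown every 10 steps (Δt=0.2):
t=0.200: state=(0.919, 0.076, 0.006)
t=0.400: state=(0.887, 0.099, 0.013)
t=0.600: state=(0.848, 0.129, 0.023)
t=0.800: state=(0.801, 0.164, 0.035)
t=1.000: state=(0.744, 0.205, 0.051)
t=1.200: state=(0.680, 0.249, 0.070)
t=1.400: state=(0.610, 0.296, 0.094)
t=1.600: state=(0.538, 0.341, 0.121)
t=1.800: state=(0.466, 0.382, 0.152)
t=2.000: state=(0.398, 0.416, 0.186)
t=2.200: state=(0.335, 0.442, 0.223)
t=2.400: state=(0.280, 0.458, 0.261)
t=2.600: state=(0.233, 0.466, 0.301)
t=2.800: state=(0.194, 0.466, 0.341)
t=3.000: state=(0.161, 0.459, 0.380)
t=3.200: state=(0.135, 0.446, 0.419)
t=3.400: state=(0.113, 0.430, 0.456)
t=3.600: state=(0.096, 0.412, 0.492)
t=3.800: state=(0.082, 0.392, 0.526)
t=4.000: state=(0.070, 0.371, 0.559)
t=4.200: state=(0.061, 0.349, 0.590)
t=4.400: state=(0.053, 0.328, 0.619)
t=4.600: state=(0.047, 0.307, 0.646)
t=4.800: state=(0.042, 0.287, 0.671)

(S, I, R) = (0.042, 0.287, 0.671)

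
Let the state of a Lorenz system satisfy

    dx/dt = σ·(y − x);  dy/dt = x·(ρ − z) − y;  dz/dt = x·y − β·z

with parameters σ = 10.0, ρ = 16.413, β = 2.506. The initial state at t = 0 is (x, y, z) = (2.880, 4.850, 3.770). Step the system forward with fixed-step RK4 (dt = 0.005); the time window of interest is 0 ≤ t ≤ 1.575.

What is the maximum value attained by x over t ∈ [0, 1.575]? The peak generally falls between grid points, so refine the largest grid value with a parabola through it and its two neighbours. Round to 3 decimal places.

t=0.000: state=(2.880, 4.850, 3.770)
step 1 (dt=0.005): k1=(19.700, 31.562, 4.520), k2=(19.997, 32.072, 4.962), k3=(20.002, 32.077, 4.967), k4=(20.304, 32.592, 5.421); state += dt/6·(k1+2k2+2k3+k4)
t=0.005: state=(2.980, 5.010, 3.795)
t=0.010: state=(3.083, 5.176, 3.824)
t=0.015: state=(3.189, 5.347, 3.859)
continuing one RK4 step at a time; state shown every 20 steps (Δt=0.1):
t=0.100: state=(5.566, 9.055, 5.541)
t=0.200: state=(9.619, 13.715, 12.331)
t=0.300: state=(11.727, 10.794, 22.523)
t=0.400: state=(7.933, 2.534, 23.368)
t=0.500: state=(3.241, -0.235, 18.595)
t=0.600: state=(0.985, -0.280, 14.419)
t=0.700: state=(0.264, -0.080, 11.213)
t=0.800: state=(0.086, 0.018, 8.727)
t=0.900: state=(0.064, 0.072, 6.793)
t=1.000: state=(0.092, 0.140, 5.288)
t=1.100: state=(0.164, 0.266, 4.118)
t=1.200: state=(0.314, 0.524, 3.213)
t=1.300: state=(0.623, 1.059, 2.533)
t=1.400: state=(1.269, 2.186, 2.106)
t=1.500: state=(2.625, 4.535, 2.210)
t=1.575: state=(4.502, 7.673, 3.315)
largest grid value and its neighbours: x(0.280)=11.76868, x(0.285)=11.78542, x(0.290)=11.78428
parabola through these three points peaks at t≈0.287 with x≈11.78712

max x = 11.787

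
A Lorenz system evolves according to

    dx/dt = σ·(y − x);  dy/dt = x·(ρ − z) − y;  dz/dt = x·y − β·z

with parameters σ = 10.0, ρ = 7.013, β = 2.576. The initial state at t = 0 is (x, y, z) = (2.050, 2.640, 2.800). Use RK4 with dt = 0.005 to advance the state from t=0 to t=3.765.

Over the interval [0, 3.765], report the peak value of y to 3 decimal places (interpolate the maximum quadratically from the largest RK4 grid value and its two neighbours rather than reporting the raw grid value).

max y = 5.656

t=0.000: state=(2.050, 2.640, 2.800)
step 1 (dt=0.005): k1=(5.900, 5.997, -1.801), k2=(5.902, 6.053, -1.719), k3=(5.904, 6.053, -1.720), k4=(5.907, 6.109, -1.638); state += dt/6·(k1+2k2+2k3+k4)
t=0.005: state=(2.080, 2.670, 2.791)
t=0.010: state=(2.109, 2.701, 2.784)
t=0.015: state=(2.139, 2.732, 2.777)
continuing one RK4 step at a time; state shown every 40 steps (Δt=0.2):
t=0.200: state=(3.404, 4.195, 3.176)
t=0.400: state=(4.967, 5.592, 5.306)
t=0.600: state=(5.273, 4.906, 7.657)
t=0.800: state=(4.028, 3.359, 7.511)
t=1.000: state=(3.097, 2.863, 6.110)
t=1.200: state=(3.028, 3.165, 5.046)
t=1.400: state=(3.531, 3.867, 4.821)
t=1.600: state=(4.213, 4.508, 5.481)
t=1.800: state=(4.518, 4.502, 6.440)
t=2.000: state=(4.205, 3.958, 6.744)
t=2.200: state=(3.740, 3.562, 6.316)
t=2.400: state=(3.564, 3.566, 5.769)
t=2.600: state=(3.709, 3.836, 5.542)
t=2.800: state=(3.990, 4.122, 5.727)
t=3.000: state=(4.159, 4.185, 6.099)
t=3.200: state=(4.095, 4.016, 6.301)
t=3.400: state=(3.912, 3.825, 6.204)
t=3.600: state=(3.798, 3.776, 5.977)
t=3.765: state=(3.810, 3.843, 5.850)
largest grid value and its neighbours: y(0.440)=5.65554, y(0.445)=5.65593, y(0.450)=5.65459
parabola through these three points peaks at t≈0.444 with y≈5.65599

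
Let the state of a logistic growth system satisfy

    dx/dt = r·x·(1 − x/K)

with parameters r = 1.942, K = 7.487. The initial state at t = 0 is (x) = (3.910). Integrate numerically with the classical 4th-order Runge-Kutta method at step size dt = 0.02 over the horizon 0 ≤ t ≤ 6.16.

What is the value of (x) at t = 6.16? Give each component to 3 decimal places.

(x) = (7.487)

t=0.000: state=(3.910)
step 1 (dt=0.02): k1=(3.628), k2=(3.624), k3=(3.624), k4=(3.620); state += dt/6·(k1+2k2+2k3+k4)
t=0.020: state=(3.982)
t=0.040: state=(4.055)
t=0.060: state=(4.127)
continuing one RK4 step at a time; state shown every 10 steps (Δt=0.2):
t=0.200: state=(4.621)
t=0.400: state=(5.270)
t=0.600: state=(5.825)
t=0.800: state=(6.273)
t=1.000: state=(6.619)
t=1.200: state=(6.875)
t=1.400: state=(7.061)
t=1.600: state=(7.193)
t=1.800: state=(7.285)
t=2.000: state=(7.349)
t=2.200: state=(7.393)
t=2.400: state=(7.423)
t=2.600: state=(7.443)
t=2.800: state=(7.457)
t=3.000: state=(7.467)
t=3.200: state=(7.473)
t=3.400: state=(7.478)
t=3.600: state=(7.481)
t=3.800: state=(7.483)
t=4.000: state=(7.484)
t=4.200: state=(7.485)
t=4.400: state=(7.486)
t=4.600: state=(7.486)
t=4.800: state=(7.486)
t=5.000: state=(7.487)
t=5.200: state=(7.487)
t=5.400: state=(7.487)
t=5.600: state=(7.487)
t=5.800: state=(7.487)
t=6.000: state=(7.487)
t=6.160: state=(7.487)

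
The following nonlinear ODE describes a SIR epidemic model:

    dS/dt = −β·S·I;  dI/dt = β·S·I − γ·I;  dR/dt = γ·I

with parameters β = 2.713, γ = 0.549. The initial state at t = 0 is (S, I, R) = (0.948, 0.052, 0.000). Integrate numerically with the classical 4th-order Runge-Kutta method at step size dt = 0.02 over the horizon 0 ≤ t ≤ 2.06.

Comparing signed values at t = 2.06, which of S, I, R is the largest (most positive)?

largest component: I

t=0.000: state=(0.948, 0.052, 0.000)
step 1 (dt=0.02): k1=(-0.134, 0.105, 0.029), k2=(-0.136, 0.107, 0.029), k3=(-0.136, 0.107, 0.029), k4=(-0.139, 0.109, 0.030); state += dt/6·(k1+2k2+2k3+k4)
t=0.020: state=(0.945, 0.054, 0.001)
t=0.040: state=(0.942, 0.056, 0.001)
t=0.060: state=(0.940, 0.059, 0.002)
continuing one RK4 step at a time; state shown every 5 steps (Δt=0.1):
t=0.100: state=(0.933, 0.064, 0.003)
t=0.200: state=(0.916, 0.077, 0.007)
t=0.300: state=(0.895, 0.094, 0.012)
t=0.400: state=(0.870, 0.113, 0.017)
t=0.500: state=(0.842, 0.134, 0.024)
t=0.600: state=(0.809, 0.159, 0.032)
t=0.700: state=(0.772, 0.187, 0.042)
t=0.800: state=(0.731, 0.217, 0.053)
t=0.900: state=(0.686, 0.248, 0.065)
t=1.000: state=(0.638, 0.282, 0.080)
t=1.100: state=(0.589, 0.315, 0.096)
t=1.200: state=(0.538, 0.347, 0.115)
t=1.300: state=(0.488, 0.378, 0.134)
t=1.400: state=(0.439, 0.405, 0.156)
t=1.500: state=(0.392, 0.429, 0.179)
t=1.600: state=(0.348, 0.449, 0.203)
t=1.700: state=(0.307, 0.465, 0.228)
t=1.800: state=(0.270, 0.476, 0.254)
t=1.900: state=(0.237, 0.482, 0.280)
t=2.000: state=(0.208, 0.485, 0.307)
t=2.060: state=(0.192, 0.485, 0.323)
compare at T: S=0.192, I=0.485, R=0.323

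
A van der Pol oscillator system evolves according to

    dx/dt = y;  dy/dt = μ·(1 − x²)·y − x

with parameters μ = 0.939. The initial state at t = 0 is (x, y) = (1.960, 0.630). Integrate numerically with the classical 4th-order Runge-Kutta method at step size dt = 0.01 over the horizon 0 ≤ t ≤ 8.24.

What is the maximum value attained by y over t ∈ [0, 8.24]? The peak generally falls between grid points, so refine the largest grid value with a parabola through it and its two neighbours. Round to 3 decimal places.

max y = 2.617

t=0.000: state=(1.960, 0.630)
step 1 (dt=0.01): k1=(0.630, -3.641), k2=(0.612, -3.603), k3=(0.612, -3.603), k4=(0.594, -3.564); state += dt/6·(k1+2k2+2k3+k4)
t=0.010: state=(1.966, 0.594)
t=0.020: state=(1.972, 0.559)
t=0.030: state=(1.977, 0.524)
continuing one RK4 step at a time; state shown every 50 steps (Δt=0.5):
t=0.500: state=(1.965, -0.384)
t=1.000: state=(1.687, -0.693)
t=1.500: state=(1.275, -0.972)
t=2.000: state=(0.677, -1.481)
t=2.500: state=(-0.281, -2.394)
t=3.000: state=(-1.515, -2.016)
t=3.500: state=(-2.005, -0.120)
t=4.000: state=(-1.872, 0.516)
t=4.500: state=(-1.544, 0.784)
t=5.000: state=(-1.076, 1.122)
t=5.500: state=(-0.368, 1.788)
t=6.000: state=(0.760, 2.614)
t=6.500: state=(1.819, 1.186)
t=7.000: state=(1.992, -0.224)
t=7.500: state=(1.763, -0.626)
t=8.000: state=(1.385, -0.891)
t=8.240: state=(1.152, -1.062)
largest grid value and its neighbours: y(6.010)=2.61630, y(6.020)=2.61717, y(6.030)=2.61674
parabola through these three points peaks at t≈6.022 with y≈2.61719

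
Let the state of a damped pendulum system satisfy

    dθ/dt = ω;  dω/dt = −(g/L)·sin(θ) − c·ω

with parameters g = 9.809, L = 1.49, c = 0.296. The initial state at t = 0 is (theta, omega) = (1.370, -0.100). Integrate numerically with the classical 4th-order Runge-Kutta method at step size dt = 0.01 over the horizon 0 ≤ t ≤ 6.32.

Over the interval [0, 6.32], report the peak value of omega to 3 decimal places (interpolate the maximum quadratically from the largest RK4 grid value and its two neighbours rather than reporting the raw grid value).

t=0.000: state=(1.370, -0.100)
step 1 (dt=0.01): k1=(-0.100, -6.421), k2=(-0.132, -6.411), k3=(-0.132, -6.411), k4=(-0.164, -6.401); state += dt/6·(k1+2k2+2k3+k4)
t=0.010: state=(1.369, -0.164)
t=0.020: state=(1.367, -0.228)
t=0.030: state=(1.364, -0.292)
continuing one RK4 step at a time; state shown every 25 steps (Δt=0.25):
t=0.250: state=(1.151, -1.614)
t=0.500: state=(0.596, -2.719)
t=0.750: state=(-0.129, -2.883)
t=1.000: state=(-0.754, -1.978)
t=1.250: state=(-1.075, -0.556)
t=1.500: state=(-1.031, 0.885)
t=1.750: state=(-0.657, 2.023)
t=2.000: state=(-0.079, 2.450)
t=2.250: state=(0.487, 1.936)
t=2.500: state=(0.836, 0.796)
t=2.750: state=(0.874, -0.486)
t=3.000: state=(0.612, -1.544)
t=3.250: state=(0.150, -2.029)
t=3.500: state=(-0.336, -1.724)
t=3.750: state=(-0.662, -0.817)
t=4.000: state=(-0.728, 0.285)
t=4.250: state=(-0.533, 1.222)
t=4.500: state=(-0.157, 1.679)
t=4.750: state=(0.251, 1.475)
t=5.000: state=(0.535, 0.739)
t=5.250: state=(0.604, -0.195)
t=5.500: state=(0.449, -0.999)
t=5.750: state=(0.139, -1.395)
t=6.000: state=(-0.202, -1.237)
t=6.250: state=(-0.442, -0.627)
t=6.320: state=(-0.478, -0.411)
largest grid value and its neighbours: omega(1.980)=2.45050, omega(1.990)=2.45086, omega(2.000)=2.44962
parabola through these three points peaks at t≈1.987 with omega≈2.45092

max omega = 2.451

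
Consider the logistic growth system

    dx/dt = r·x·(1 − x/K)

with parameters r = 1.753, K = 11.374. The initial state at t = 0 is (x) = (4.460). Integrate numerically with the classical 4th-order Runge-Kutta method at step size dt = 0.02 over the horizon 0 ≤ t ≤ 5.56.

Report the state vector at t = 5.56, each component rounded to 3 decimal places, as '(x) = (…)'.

(x) = (11.373)

t=0.000: state=(4.460)
step 1 (dt=0.02): k1=(4.753), k2=(4.770), k3=(4.770), k4=(4.787); state += dt/6·(k1+2k2+2k3+k4)
t=0.020: state=(4.555)
t=0.040: state=(4.651)
t=0.060: state=(4.748)
continuing one RK4 step at a time; state shown every 10 steps (Δt=0.2):
t=0.200: state=(5.438)
t=0.400: state=(6.430)
t=0.600: state=(7.378)
t=0.800: state=(8.234)
t=1.000: state=(8.966)
t=1.200: state=(9.565)
t=1.400: state=(10.037)
t=1.600: state=(10.398)
t=1.800: state=(10.669)
t=2.000: state=(10.868)
t=2.200: state=(11.013)
t=2.400: state=(11.117)
t=2.600: state=(11.192)
t=2.800: state=(11.245)
t=3.000: state=(11.283)
t=3.200: state=(11.310)
t=3.400: state=(11.329)
t=3.600: state=(11.342)
t=3.800: state=(11.351)
t=4.000: state=(11.358)
t=4.200: state=(11.363)
t=4.400: state=(11.366)
t=4.600: state=(11.368)
t=4.800: state=(11.370)
t=5.000: state=(11.371)
t=5.200: state=(11.372)
t=5.400: state=(11.373)
t=5.560: state=(11.373)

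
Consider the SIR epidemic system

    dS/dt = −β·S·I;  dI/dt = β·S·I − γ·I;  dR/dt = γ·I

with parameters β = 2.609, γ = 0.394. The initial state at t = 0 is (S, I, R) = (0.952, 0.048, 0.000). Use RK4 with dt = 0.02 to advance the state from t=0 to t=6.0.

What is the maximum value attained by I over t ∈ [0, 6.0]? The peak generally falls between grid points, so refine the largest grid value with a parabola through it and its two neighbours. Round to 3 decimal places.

t=0.000: state=(0.952, 0.048, 0.000)
step 1 (dt=0.02): k1=(-0.119, 0.100, 0.019), k2=(-0.122, 0.102, 0.019), k3=(-0.122, 0.102, 0.019), k4=(-0.124, 0.104, 0.020); state += dt/6·(k1+2k2+2k3+k4)
t=0.020: state=(0.950, 0.050, 0.000)
t=0.040: state=(0.947, 0.052, 0.001)
t=0.060: state=(0.944, 0.054, 0.001)
continuing one RK4 step at a time; state shown every 10 steps (Δt=0.2):
t=0.200: state=(0.923, 0.072, 0.005)
t=0.400: state=(0.881, 0.107, 0.012)
t=0.600: state=(0.823, 0.155, 0.022)
t=0.800: state=(0.748, 0.216, 0.036)
t=1.000: state=(0.656, 0.288, 0.056)
t=1.200: state=(0.554, 0.365, 0.082)
t=1.400: state=(0.449, 0.438, 0.114)
t=1.600: state=(0.351, 0.498, 0.150)
t=1.800: state=(0.268, 0.541, 0.192)
t=2.000: state=(0.201, 0.564, 0.235)
t=2.200: state=(0.149, 0.571, 0.280)
t=2.400: state=(0.111, 0.564, 0.325)
t=2.600: state=(0.083, 0.548, 0.369)
t=2.800: state=(0.063, 0.526, 0.411)
t=3.000: state=(0.048, 0.501, 0.452)
t=3.200: state=(0.037, 0.473, 0.490)
t=3.400: state=(0.029, 0.445, 0.526)
t=3.600: state=(0.023, 0.417, 0.560)
t=3.800: state=(0.019, 0.389, 0.592)
t=4.000: state=(0.016, 0.363, 0.621)
t=4.200: state=(0.013, 0.338, 0.649)
t=4.400: state=(0.011, 0.314, 0.675)
t=4.600: state=(0.009, 0.292, 0.699)
t=4.800: state=(0.008, 0.271, 0.721)
t=5.000: state=(0.007, 0.252, 0.741)
t=5.200: state=(0.006, 0.233, 0.760)
t=5.400: state=(0.006, 0.216, 0.778)
t=5.600: state=(0.005, 0.200, 0.795)
t=5.800: state=(0.004, 0.186, 0.810)
t=6.000: state=(0.004, 0.172, 0.824)
largest grid value and its neighbours: I(2.180)=0.57092, I(2.200)=0.57092, I(2.220)=0.57080
parabola through these three points peaks at t≈2.191 with I≈0.57094

max I = 0.571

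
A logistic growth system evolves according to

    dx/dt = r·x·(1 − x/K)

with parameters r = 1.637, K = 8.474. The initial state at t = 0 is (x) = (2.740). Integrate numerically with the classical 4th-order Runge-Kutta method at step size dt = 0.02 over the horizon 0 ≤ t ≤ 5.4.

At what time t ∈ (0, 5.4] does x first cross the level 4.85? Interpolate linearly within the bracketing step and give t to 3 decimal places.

t = 0.629

t=0.000: state=(2.740)
step 1 (dt=0.02): k1=(3.035), k2=(3.052), k3=(3.053), k4=(3.070); state += dt/6·(k1+2k2+2k3+k4)
t=0.020: state=(2.801)
t=0.040: state=(2.863)
t=0.060: state=(2.925)
continuing one RK4 step at a time; state shown every 10 steps (Δt=0.2):
t=0.200: state=(3.378)
t=0.400: state=(4.060)
t=0.600: state=(4.751)
t=0.620: state=(4.819)
next step: t=0.640: state=(4.887) — x has crossed 4.85
linear interpolation between t=0.620 (4.81903) and t=0.640 (4.88692) → t≈0.629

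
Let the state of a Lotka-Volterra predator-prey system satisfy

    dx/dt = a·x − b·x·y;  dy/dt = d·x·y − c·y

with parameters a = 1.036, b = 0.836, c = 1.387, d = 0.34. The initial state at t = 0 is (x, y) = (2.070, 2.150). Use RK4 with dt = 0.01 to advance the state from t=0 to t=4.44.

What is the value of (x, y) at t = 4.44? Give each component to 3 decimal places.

t=0.000: state=(2.070, 2.150)
step 1 (dt=0.01): k1=(-1.576, -1.469), k2=(-1.557, -1.470), k3=(-1.558, -1.470), k4=(-1.539, -1.470); state += dt/6·(k1+2k2+2k3+k4)
t=0.010: state=(2.054, 2.135)
t=0.020: state=(2.039, 2.121)
t=0.030: state=(2.024, 2.106)
continuing one RK4 step at a time; state shown every 20 steps (Δt=0.2):
t=0.200: state=(1.822, 1.858)
t=0.400: state=(1.681, 1.585)
t=0.600: state=(1.620, 1.344)
t=0.800: state=(1.620, 1.136)
t=1.000: state=(1.673, 0.963)
t=1.200: state=(1.774, 0.820)
t=1.400: state=(1.922, 0.704)
t=1.600: state=(2.119, 0.612)
t=1.800: state=(2.368, 0.540)
t=2.000: state=(2.674, 0.486)
t=2.200: state=(3.044, 0.447)
t=2.400: state=(3.483, 0.423)
t=2.600: state=(3.997, 0.413)
t=2.800: state=(4.588, 0.419)
t=3.000: state=(5.253, 0.443)
t=3.200: state=(5.979, 0.492)
t=3.400: state=(6.732, 0.574)
t=3.600: state=(7.449, 0.705)
t=3.800: state=(8.019, 0.905)
t=4.000: state=(8.288, 1.196)
t=4.200: state=(8.090, 1.587)
t=4.400: state=(7.353, 2.038)
t=4.440: state=(7.148, 2.128)

(x, y) = (7.148, 2.128)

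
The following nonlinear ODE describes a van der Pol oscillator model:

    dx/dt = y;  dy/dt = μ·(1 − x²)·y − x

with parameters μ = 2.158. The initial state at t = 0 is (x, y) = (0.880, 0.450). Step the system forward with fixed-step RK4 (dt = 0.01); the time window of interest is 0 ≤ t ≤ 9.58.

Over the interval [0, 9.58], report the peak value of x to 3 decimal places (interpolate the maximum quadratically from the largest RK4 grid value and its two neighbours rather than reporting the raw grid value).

max x = 2.021

t=0.000: state=(0.880, 0.450)
step 1 (dt=0.01): k1=(0.450, -0.661), k2=(0.447, -0.669), k3=(0.447, -0.669), k4=(0.443, -0.676); state += dt/6·(k1+2k2+2k3+k4)
t=0.010: state=(0.884, 0.443)
t=0.020: state=(0.889, 0.436)
t=0.030: state=(0.893, 0.429)
continuing one RK4 step at a time; state shown every 50 steps (Δt=0.5):
t=0.500: state=(0.999, 0.000)
t=1.000: state=(0.874, -0.511)
t=1.500: state=(0.435, -1.383)
t=2.000: state=(-0.776, -3.564)
t=2.500: state=(-1.930, -0.469)
t=3.000: state=(-1.893, 0.289)
t=3.500: state=(-1.725, 0.372)
t=4.000: state=(-1.519, 0.459)
t=4.500: state=(-1.253, 0.624)
t=5.000: state=(-0.854, 1.053)
t=5.500: state=(-0.016, 2.663)
t=6.000: state=(1.706, 2.386)
t=6.500: state=(2.006, -0.182)
t=7.000: state=(1.867, -0.326)
t=7.500: state=(1.690, -0.387)
t=8.000: state=(1.475, -0.481)
t=8.500: state=(1.193, -0.674)
t=9.000: state=(0.748, -1.210)
t=9.500: state=(-0.260, -3.236)
t=9.580: state=(-0.538, -3.705)
largest grid value and its neighbours: x(6.350)=2.02071, x(6.360)=2.02087, x(6.370)=2.02082
parabola through these three points peaks at t≈6.363 with x≈2.02088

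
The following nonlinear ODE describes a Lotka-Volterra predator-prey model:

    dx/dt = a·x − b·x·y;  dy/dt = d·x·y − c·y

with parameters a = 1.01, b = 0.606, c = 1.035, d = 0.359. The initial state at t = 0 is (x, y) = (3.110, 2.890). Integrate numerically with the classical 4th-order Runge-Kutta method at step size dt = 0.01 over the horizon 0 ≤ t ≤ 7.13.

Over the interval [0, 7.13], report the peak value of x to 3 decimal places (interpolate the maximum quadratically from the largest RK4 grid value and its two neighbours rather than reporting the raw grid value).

t=0.000: state=(3.110, 2.890)
step 1 (dt=0.01): k1=(-2.306, 0.236), k2=(-2.299, 0.224), k3=(-2.299, 0.224), k4=(-2.293, 0.212); state += dt/6·(k1+2k2+2k3+k4)
t=0.010: state=(3.087, 2.892)
t=0.020: state=(3.064, 2.894)
t=0.030: state=(3.041, 2.896)
continuing one RK4 step at a time; state shown every 25 steps (Δt=0.25):
t=0.250: state=(2.582, 2.878)
t=0.500: state=(2.168, 2.747)
t=0.750: state=(1.868, 2.540)
t=1.000: state=(1.667, 2.296)
t=1.250: state=(1.544, 2.047)
t=1.500: state=(1.484, 1.809)
t=1.750: state=(1.477, 1.595)
t=2.000: state=(1.515, 1.408)
t=2.250: state=(1.595, 1.249)
t=2.500: state=(1.717, 1.118)
t=2.750: state=(1.881, 1.014)
t=3.000: state=(2.089, 0.936)
t=3.250: state=(2.345, 0.881)
t=3.500: state=(2.648, 0.851)
t=3.750: state=(2.998, 0.846)
t=4.000: state=(3.391, 0.870)
t=4.250: state=(3.811, 0.927)
t=4.500: state=(4.233, 1.027)
t=4.750: state=(4.613, 1.180)
t=5.000: state=(4.890, 1.397)
t=5.250: state=(4.989, 1.683)
t=5.500: state=(4.852, 2.024)
t=5.750: state=(4.473, 2.379)
t=6.000: state=(3.921, 2.679)
t=6.250: state=(3.312, 2.861)
t=6.500: state=(2.751, 2.897)
t=6.750: state=(2.296, 2.803)
t=7.000: state=(1.959, 2.617)
t=7.130: state=(1.826, 2.498)
largest grid value and its neighbours: x(5.230)=4.98889, x(5.240)=4.98897, x(5.250)=4.98867
parabola through these three points peaks at t≈5.237 with x≈4.98899

max x = 4.989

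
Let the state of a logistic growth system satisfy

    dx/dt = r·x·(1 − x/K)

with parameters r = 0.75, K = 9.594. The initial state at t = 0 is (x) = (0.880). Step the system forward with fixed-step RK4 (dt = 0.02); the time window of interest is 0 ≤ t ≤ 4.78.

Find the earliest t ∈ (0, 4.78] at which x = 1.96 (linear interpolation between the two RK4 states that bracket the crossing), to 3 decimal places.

t = 1.244

t=0.000: state=(0.880)
step 1 (dt=0.02): k1=(0.599), k2=(0.603), k3=(0.603), k4=(0.607); state += dt/6·(k1+2k2+2k3+k4)
t=0.020: state=(0.892)
t=0.040: state=(0.904)
t=0.060: state=(0.917)
continuing one RK4 step at a time; state shown every 10 steps (Δt=0.2):
t=0.200: state=(1.007)
t=0.400: state=(1.151)
t=0.600: state=(1.312)
t=0.800: state=(1.491)
t=1.000: state=(1.690)
t=1.200: state=(1.909)
t=1.240: state=(1.955)
next step: t=1.260: state=(1.979) — x has crossed 1.96
linear interpolation between t=1.240 (1.95517) and t=1.260 (1.97863) → t≈1.244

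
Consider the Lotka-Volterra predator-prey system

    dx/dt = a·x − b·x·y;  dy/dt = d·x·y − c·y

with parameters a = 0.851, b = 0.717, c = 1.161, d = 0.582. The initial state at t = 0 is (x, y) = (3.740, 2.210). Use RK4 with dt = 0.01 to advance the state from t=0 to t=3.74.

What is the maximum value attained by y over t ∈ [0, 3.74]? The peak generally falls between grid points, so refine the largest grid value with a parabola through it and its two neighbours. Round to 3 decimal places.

max y = 2.953

t=0.000: state=(3.740, 2.210)
step 1 (dt=0.01): k1=(-2.744, 2.245), k2=(-2.763, 2.238), k3=(-2.763, 2.238), k4=(-2.783, 2.231); state += dt/6·(k1+2k2+2k3+k4)
t=0.010: state=(3.712, 2.232)
t=0.020: state=(3.684, 2.255)
t=0.030: state=(3.656, 2.277)
continuing one RK4 step at a time; state shown every 20 steps (Δt=0.2):
t=0.200: state=(3.133, 2.616)
t=0.400: state=(2.500, 2.878)
t=0.600: state=(1.947, 2.952)
t=0.800: state=(1.519, 2.860)
t=1.000: state=(1.211, 2.655)
t=1.200: state=(1.000, 2.392)
t=1.400: state=(0.858, 2.112)
t=1.600: state=(0.767, 1.839)
t=1.800: state=(0.711, 1.589)
t=2.000: state=(0.682, 1.365)
t=2.200: state=(0.675, 1.171)
t=2.400: state=(0.684, 1.005)
t=2.600: state=(0.710, 0.864)
t=2.800: state=(0.750, 0.745)
t=3.000: state=(0.805, 0.647)
t=3.200: state=(0.875, 0.565)
t=3.400: state=(0.961, 0.499)
t=3.600: state=(1.065, 0.445)
t=3.740: state=(1.149, 0.414)
largest grid value and its neighbours: y(0.570)=2.95248, y(0.580)=2.95273, y(0.590)=2.95254
parabola through these three points peaks at t≈0.581 with y≈2.95273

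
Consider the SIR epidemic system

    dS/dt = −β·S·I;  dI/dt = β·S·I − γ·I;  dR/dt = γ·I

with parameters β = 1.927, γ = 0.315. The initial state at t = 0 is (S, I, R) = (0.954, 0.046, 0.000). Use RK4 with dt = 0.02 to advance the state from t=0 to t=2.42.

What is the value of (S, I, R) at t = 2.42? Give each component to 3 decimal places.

t=0.000: state=(0.954, 0.046, 0.000)
step 1 (dt=0.02): k1=(-0.085, 0.070, 0.014), k2=(-0.086, 0.071, 0.015), k3=(-0.086, 0.071, 0.015), k4=(-0.087, 0.072, 0.015); state += dt/6·(k1+2k2+2k3+k4)
t=0.020: state=(0.952, 0.047, 0.000)
t=0.040: state=(0.951, 0.049, 0.001)
t=0.060: state=(0.949, 0.050, 0.001)
continuing one RK4 step at a time; state shown every 5 steps (Δt=0.1):
t=0.100: state=(0.945, 0.054, 0.002)
t=0.200: state=(0.934, 0.062, 0.003)
t=0.300: state=(0.922, 0.072, 0.005)
t=0.400: state=(0.909, 0.083, 0.008)
t=0.500: state=(0.893, 0.096, 0.011)
t=0.600: state=(0.876, 0.110, 0.014)
t=0.700: state=(0.856, 0.126, 0.018)
t=0.800: state=(0.834, 0.144, 0.022)
t=0.900: state=(0.810, 0.164, 0.027)
t=1.000: state=(0.783, 0.185, 0.032)
t=1.100: state=(0.754, 0.208, 0.038)
t=1.200: state=(0.723, 0.232, 0.045)
t=1.300: state=(0.689, 0.257, 0.053)
t=1.400: state=(0.654, 0.284, 0.062)
t=1.500: state=(0.618, 0.311, 0.071)
t=1.600: state=(0.580, 0.338, 0.081)
t=1.700: state=(0.542, 0.365, 0.092)
t=1.800: state=(0.504, 0.392, 0.104)
t=1.900: state=(0.466, 0.417, 0.117)
t=2.000: state=(0.430, 0.440, 0.130)
t=2.100: state=(0.394, 0.462, 0.145)
t=2.200: state=(0.360, 0.481, 0.160)
t=2.300: state=(0.327, 0.498, 0.175)
t=2.400: state=(0.297, 0.512, 0.191)
t=2.420: state=(0.291, 0.515, 0.194)

(S, I, R) = (0.291, 0.515, 0.194)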